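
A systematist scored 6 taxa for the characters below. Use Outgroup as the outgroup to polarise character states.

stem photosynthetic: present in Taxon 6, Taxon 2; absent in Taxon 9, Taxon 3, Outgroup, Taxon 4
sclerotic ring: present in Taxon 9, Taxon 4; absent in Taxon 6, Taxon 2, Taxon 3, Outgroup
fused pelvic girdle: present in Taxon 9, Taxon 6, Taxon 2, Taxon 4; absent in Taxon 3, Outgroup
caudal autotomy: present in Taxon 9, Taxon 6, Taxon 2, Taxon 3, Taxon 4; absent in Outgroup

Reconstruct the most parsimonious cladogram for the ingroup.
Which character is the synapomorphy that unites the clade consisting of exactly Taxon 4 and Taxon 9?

sclerotic ring

The outgroup has state 'absent' for every character, so 'present' is the derived state throughout.
stem photosynthetic: derived state 'present' in Taxon 2 and Taxon 6 only — synapomorphy for {Taxon 2, Taxon 6}.
sclerotic ring (derived state 'present') is shared by Taxon 4 and Taxon 9 — a synapomorphy uniting that clade.
fused pelvic girdle: derived state 'present' in Taxon 2, Taxon 4, Taxon 6, and Taxon 9 only — synapomorphy for {Taxon 2, Taxon 4, Taxon 6, Taxon 9}.
All ingroup taxa share the derived state 'present' for caudal autotomy; it defines the ingroup but does not resolve relationships within it.
Most parsimonious ingroup topology: (((Taxon 9,Taxon 4),(Taxon 2,Taxon 6)),Taxon 3).
The clade {Taxon 4, Taxon 9} is supported by sclerotic ring: its derived state 'present' occurs in exactly those taxa and in no other taxon (including the outgroup).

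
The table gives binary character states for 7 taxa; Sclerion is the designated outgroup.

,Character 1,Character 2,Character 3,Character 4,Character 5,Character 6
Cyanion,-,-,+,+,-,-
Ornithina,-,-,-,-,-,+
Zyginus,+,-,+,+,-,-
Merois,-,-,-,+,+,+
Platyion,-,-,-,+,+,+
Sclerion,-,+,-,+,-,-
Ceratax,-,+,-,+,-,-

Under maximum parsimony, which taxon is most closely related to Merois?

Character polarity is set by the outgroup: the derived state is whichever differs from the outgroup's state, so for Character 2, Character 4 the derived state is '-', and for the remaining characters it is '+'.
Character 1: derived state '+' in Zyginus only — an autapomorphy, so it tells us nothing about relationships among taxa.
Character 2 (derived state '-') is shared by Cyanion, Merois, Ornithina, Platyion, and Zyginus — a synapomorphy uniting that clade.
Only Cyanion and Zyginus show the derived state '+' for Character 3, supporting them as a clade.
Character 4 (derived state '-') is unique to Ornithina (autapomorphy; uninformative for grouping).
Character 5 (derived state '+') is shared by Merois and Platyion — a synapomorphy uniting that clade.
Character 6 (derived state '+') is shared by Merois, Ornithina, and Platyion — a synapomorphy uniting that clade.
Most parsimonious ingroup topology: ((((Merois,Platyion),Ornithina),(Zyginus,Cyanion)),Ceratax).
Merois and Platyion form a cherry on this tree, so they are sister taxa.

Platyion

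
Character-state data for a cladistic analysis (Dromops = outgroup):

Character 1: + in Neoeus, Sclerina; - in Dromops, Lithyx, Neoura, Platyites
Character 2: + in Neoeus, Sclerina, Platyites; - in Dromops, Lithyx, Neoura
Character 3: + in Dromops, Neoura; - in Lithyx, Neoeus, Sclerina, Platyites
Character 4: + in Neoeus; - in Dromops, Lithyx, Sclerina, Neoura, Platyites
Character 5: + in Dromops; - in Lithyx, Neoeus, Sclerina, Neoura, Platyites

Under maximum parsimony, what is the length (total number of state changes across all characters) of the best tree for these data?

5

Character polarity is set by the outgroup: the derived state is whichever differs from the outgroup's state, so for Character 3, Character 5 the derived state is '-', and for the remaining characters it is '+'.
Character 1: derived state '+' in Neoeus and Sclerina only — synapomorphy for {Neoeus, Sclerina}.
Only Neoeus, Platyites, and Sclerina show the derived state '+' for Character 2, supporting them as a clade.
Character 3: derived state '-' in Lithyx, Neoeus, Platyites, and Sclerina only — synapomorphy for {Lithyx, Neoeus, Platyites, Sclerina}.
Character 4 (derived state '+') is unique to Neoeus (autapomorphy; uninformative for grouping).
Character 5 (derived state '-') is shared by all ingroup taxa — unites the whole ingroup.
Most parsimonious ingroup topology: ((Lithyx,((Neoeus,Sclerina),Platyites)),Neoura).
Changes per character on this tree: Character 1: 1; Character 2: 1; Character 3: 1; Character 4: 1; Character 5: 1.
Total = 5.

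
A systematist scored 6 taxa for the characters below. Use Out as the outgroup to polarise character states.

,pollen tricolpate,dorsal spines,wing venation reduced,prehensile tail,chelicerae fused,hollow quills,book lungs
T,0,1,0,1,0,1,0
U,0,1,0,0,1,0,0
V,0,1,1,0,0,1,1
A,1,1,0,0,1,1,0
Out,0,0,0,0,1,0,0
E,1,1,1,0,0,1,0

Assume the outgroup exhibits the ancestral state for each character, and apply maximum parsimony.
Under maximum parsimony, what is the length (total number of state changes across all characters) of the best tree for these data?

Character polarity is set by the outgroup: the derived state is whichever differs from the outgroup's state, so for chelicerae fused the derived state is '0', and for the remaining characters it is '1'.
pollen tricolpate groups A and E, which is incompatible with the clades supported by the remaining characters; treating it as convergent (homoplasy) costs fewer steps than any alternative tree.
dorsal spines (derived state '1') is shared by all ingroup taxa — unites the whole ingroup.
Only E and V show the derived state '1' for wing venation reduced, supporting them as a clade.
prehensile tail (derived state '1') is unique to T (autapomorphy; uninformative for grouping).
chelicerae fused: derived state '0' in E, T, and V only — synapomorphy for {E, T, V}.
hollow quills (derived state '1') is shared by A, E, T, and V — a synapomorphy uniting that clade.
book lungs: derived state '1' in V only — an autapomorphy, so it tells us nothing about relationships among taxa.
Most parsimonious ingroup topology: (((T,(E,V)),A),U).
Changes per character on this tree: pollen tricolpate: 2; dorsal spines: 1; wing venation reduced: 1; prehensile tail: 1; chelicerae fused: 1; hollow quills: 1; book lungs: 1.
Total = 8.

8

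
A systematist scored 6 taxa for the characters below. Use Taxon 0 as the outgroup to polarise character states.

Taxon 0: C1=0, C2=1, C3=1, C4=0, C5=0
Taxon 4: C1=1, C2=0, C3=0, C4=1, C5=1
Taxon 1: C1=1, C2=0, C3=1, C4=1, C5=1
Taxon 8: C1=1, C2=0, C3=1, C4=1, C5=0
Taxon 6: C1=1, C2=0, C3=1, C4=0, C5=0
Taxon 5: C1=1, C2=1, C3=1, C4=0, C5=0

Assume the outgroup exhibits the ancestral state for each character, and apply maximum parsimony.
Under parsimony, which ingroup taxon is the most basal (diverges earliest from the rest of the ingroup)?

Taxon 5

Character polarity is set by the outgroup: the derived state is whichever differs from the outgroup's state, so for C2, C3 the derived state is '0', and for the remaining characters it is '1'.
All ingroup taxa share the derived state '1' for C1; it defines the ingroup but does not resolve relationships within it.
C2 (derived state '0') is shared by Taxon 1, Taxon 4, Taxon 6, and Taxon 8 — a synapomorphy uniting that clade.
C3 (derived state '0') is unique to Taxon 4 (autapomorphy; uninformative for grouping).
C4: derived state '1' in Taxon 1, Taxon 4, and Taxon 8 only — synapomorphy for {Taxon 1, Taxon 4, Taxon 8}.
C5 (derived state '1') is shared by Taxon 1 and Taxon 4 — a synapomorphy uniting that clade.
Most parsimonious ingroup topology: ((((Taxon 4,Taxon 1),Taxon 8),Taxon 6),Taxon 5).
Taxon 5 is sister to the clade containing all other ingroup taxa, so it is the earliest-diverging (most basal) ingroup lineage.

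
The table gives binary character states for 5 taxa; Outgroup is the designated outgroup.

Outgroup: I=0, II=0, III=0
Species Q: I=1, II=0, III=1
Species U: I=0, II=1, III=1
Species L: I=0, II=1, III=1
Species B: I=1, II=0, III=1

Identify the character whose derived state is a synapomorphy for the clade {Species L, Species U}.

The outgroup has state '0' for every character, so '1' is the derived state throughout.
I (derived state '1') is shared by Species B and Species Q — a synapomorphy uniting that clade.
II (derived state '1') is shared by Species L and Species U — a synapomorphy uniting that clade.
III (derived state '1') is shared by all ingroup taxa — unites the whole ingroup.
Most parsimonious ingroup topology: ((Species Q,Species B),(Species U,Species L)).
The clade {Species L, Species U} is supported by II: its derived state '1' occurs in exactly those taxa and in no other taxon (including the outgroup).

II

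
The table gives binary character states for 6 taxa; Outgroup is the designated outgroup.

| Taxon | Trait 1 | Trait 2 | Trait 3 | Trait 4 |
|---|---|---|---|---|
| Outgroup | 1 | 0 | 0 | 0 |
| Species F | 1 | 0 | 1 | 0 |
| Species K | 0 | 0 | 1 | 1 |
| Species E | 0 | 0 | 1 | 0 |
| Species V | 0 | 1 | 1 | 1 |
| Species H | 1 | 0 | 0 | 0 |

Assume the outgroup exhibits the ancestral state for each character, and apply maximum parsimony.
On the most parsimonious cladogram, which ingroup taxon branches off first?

Species H

Character polarity is set by the outgroup: the derived state is whichever differs from the outgroup's state, so for Trait 1 the derived state is '0', and for the remaining characters it is '1'.
Trait 1: derived state '0' in Species E, Species K, and Species V only — synapomorphy for {Species E, Species K, Species V}.
Trait 2: derived state '1' in Species V only — an autapomorphy, so it tells us nothing about relationships among taxa.
Trait 3: derived state '1' in Species E, Species F, Species K, and Species V only — synapomorphy for {Species E, Species F, Species K, Species V}.
Trait 4 (derived state '1') is shared by Species K and Species V — a synapomorphy uniting that clade.
Most parsimonious ingroup topology: ((Species F,((Species K,Species V),Species E)),Species H).
Species H is sister to the clade containing all other ingroup taxa, so it is the earliest-diverging (most basal) ingroup lineage.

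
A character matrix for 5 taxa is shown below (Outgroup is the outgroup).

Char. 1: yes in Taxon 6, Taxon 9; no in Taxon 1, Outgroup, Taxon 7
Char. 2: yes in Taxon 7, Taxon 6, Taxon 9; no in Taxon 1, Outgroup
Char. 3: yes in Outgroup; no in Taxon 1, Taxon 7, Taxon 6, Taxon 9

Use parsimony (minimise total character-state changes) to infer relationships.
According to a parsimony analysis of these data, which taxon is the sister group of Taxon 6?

Character polarity is set by the outgroup: the derived state is whichever differs from the outgroup's state, so for Char. 3 the derived state is 'no', and for the remaining characters it is 'yes'.
Char. 1 (derived state 'yes') is shared by Taxon 6 and Taxon 9 — a synapomorphy uniting that clade.
Char. 2: derived state 'yes' in Taxon 6, Taxon 7, and Taxon 9 only — synapomorphy for {Taxon 6, Taxon 7, Taxon 9}.
All ingroup taxa share the derived state 'no' for Char. 3; it defines the ingroup but does not resolve relationships within it.
Most parsimonious ingroup topology: (Taxon 1,(Taxon 7,(Taxon 9,Taxon 6))).
Taxon 6 and Taxon 9 form a cherry on this tree, so they are sister taxa.

Taxon 9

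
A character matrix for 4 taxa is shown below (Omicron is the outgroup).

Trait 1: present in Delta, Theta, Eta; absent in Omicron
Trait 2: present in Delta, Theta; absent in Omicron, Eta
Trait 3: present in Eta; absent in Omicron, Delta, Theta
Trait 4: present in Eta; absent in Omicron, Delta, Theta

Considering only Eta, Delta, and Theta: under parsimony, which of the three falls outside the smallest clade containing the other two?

Eta

The outgroup has state 'absent' for every character, so 'present' is the derived state throughout.
All ingroup taxa share the derived state 'present' for Trait 1; it defines the ingroup but does not resolve relationships within it.
Trait 2 (derived state 'present') is shared by Delta and Theta — a synapomorphy uniting that clade.
Trait 3 (derived state 'present') is unique to Eta (autapomorphy; uninformative for grouping).
Trait 4 (derived state 'present') is unique to Eta (autapomorphy; uninformative for grouping).
Most parsimonious ingroup topology: ((Delta,Theta),Eta).
Theta and Delta share a more recent common ancestor with each other than either does with Eta, so Eta is the least closely related of the three.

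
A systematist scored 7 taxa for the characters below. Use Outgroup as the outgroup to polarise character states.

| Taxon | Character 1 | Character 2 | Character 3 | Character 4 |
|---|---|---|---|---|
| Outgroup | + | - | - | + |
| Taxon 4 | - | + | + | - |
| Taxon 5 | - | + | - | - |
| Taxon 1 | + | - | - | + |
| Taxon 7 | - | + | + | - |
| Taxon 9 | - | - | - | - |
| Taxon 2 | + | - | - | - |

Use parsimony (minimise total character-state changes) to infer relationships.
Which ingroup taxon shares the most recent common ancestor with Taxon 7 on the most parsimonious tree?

Taxon 4

Character polarity is set by the outgroup: the derived state is whichever differs from the outgroup's state, so for Character 1, Character 4 the derived state is '-', and for the remaining characters it is '+'.
Only Taxon 4, Taxon 5, Taxon 7, and Taxon 9 show the derived state '-' for Character 1, supporting them as a clade.
Character 2: derived state '+' in Taxon 4, Taxon 5, and Taxon 7 only — synapomorphy for {Taxon 4, Taxon 5, Taxon 7}.
Character 3: derived state '+' in Taxon 4 and Taxon 7 only — synapomorphy for {Taxon 4, Taxon 7}.
Character 4: derived state '-' in Taxon 2, Taxon 4, Taxon 5, Taxon 7, and Taxon 9 only — synapomorphy for {Taxon 2, Taxon 4, Taxon 5, Taxon 7, Taxon 9}.
Most parsimonious ingroup topology: (((((Taxon 4,Taxon 7),Taxon 5),Taxon 9),Taxon 2),Taxon 1).
Taxon 7 and Taxon 4 form a cherry on this tree, so they are sister taxa.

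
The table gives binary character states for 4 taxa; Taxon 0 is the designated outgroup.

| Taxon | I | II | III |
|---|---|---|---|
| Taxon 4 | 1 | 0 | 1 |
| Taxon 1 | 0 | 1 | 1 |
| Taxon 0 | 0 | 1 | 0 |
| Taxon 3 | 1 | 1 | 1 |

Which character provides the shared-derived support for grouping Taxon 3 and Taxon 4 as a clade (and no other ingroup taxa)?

I

Character polarity is set by the outgroup: the derived state is whichever differs from the outgroup's state, so for II the derived state is '0', and for the remaining characters it is '1'.
Only Taxon 3 and Taxon 4 show the derived state '1' for I, supporting them as a clade.
II (derived state '0') is unique to Taxon 4 (autapomorphy; uninformative for grouping).
III (derived state '1') is shared by all ingroup taxa — unites the whole ingroup.
Most parsimonious ingroup topology: ((Taxon 4,Taxon 3),Taxon 1).
The clade {Taxon 3, Taxon 4} is supported by I: its derived state '1' occurs in exactly those taxa and in no other taxon (including the outgroup).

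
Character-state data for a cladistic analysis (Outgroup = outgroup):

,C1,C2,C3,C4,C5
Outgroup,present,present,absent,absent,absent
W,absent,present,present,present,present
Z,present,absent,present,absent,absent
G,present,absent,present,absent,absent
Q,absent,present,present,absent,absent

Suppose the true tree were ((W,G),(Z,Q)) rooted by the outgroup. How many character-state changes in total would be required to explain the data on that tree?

7

Map each character onto ((W,G),(Z,Q)) (rooted by Outgroup) and count the minimum state changes it requires (Fitch parsimony):
C1: 2; C2: 2; C3: 1; C4: 1; C5: 1.
Total tree length = 7.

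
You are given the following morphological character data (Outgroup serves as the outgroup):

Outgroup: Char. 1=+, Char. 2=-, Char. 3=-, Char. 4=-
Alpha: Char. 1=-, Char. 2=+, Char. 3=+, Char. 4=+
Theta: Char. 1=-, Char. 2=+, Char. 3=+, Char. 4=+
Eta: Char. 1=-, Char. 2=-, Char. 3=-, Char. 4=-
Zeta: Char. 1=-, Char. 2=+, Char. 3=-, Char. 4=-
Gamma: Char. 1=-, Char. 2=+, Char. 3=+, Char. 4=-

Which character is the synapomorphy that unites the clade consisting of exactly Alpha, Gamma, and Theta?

Character polarity is set by the outgroup: the derived state is whichever differs from the outgroup's state, so for Char. 1 the derived state is '-', and for the remaining characters it is '+'.
Char. 1 (derived state '-') is shared by all ingroup taxa — unites the whole ingroup.
Only Alpha, Gamma, Theta, and Zeta show the derived state '+' for Char. 2, supporting them as a clade.
Char. 3: derived state '+' in Alpha, Gamma, and Theta only — synapomorphy for {Alpha, Gamma, Theta}.
Char. 4: derived state '+' in Alpha and Theta only — synapomorphy for {Alpha, Theta}.
Most parsimonious ingroup topology: ((((Alpha,Theta),Gamma),Zeta),Eta).
The clade {Alpha, Gamma, Theta} is supported by Char. 3: its derived state '+' occurs in exactly those taxa and in no other taxon (including the outgroup).

Char. 3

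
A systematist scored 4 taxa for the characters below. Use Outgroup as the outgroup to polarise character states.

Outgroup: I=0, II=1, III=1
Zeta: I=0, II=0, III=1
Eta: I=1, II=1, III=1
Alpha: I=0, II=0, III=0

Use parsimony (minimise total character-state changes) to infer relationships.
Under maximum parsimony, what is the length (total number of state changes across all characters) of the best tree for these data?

Character polarity is set by the outgroup: the derived state is whichever differs from the outgroup's state, so for II, III the derived state is '0', and for the remaining characters it is '1'.
I: derived state '1' in Eta only — an autapomorphy, so it tells us nothing about relationships among taxa.
II: derived state '0' in Alpha and Zeta only — synapomorphy for {Alpha, Zeta}.
III: derived state '0' in Alpha only — an autapomorphy, so it tells us nothing about relationships among taxa.
Most parsimonious ingroup topology: (Eta,(Zeta,Alpha)).
Changes per character on this tree: I: 1; II: 1; III: 1.
Total = 3.

3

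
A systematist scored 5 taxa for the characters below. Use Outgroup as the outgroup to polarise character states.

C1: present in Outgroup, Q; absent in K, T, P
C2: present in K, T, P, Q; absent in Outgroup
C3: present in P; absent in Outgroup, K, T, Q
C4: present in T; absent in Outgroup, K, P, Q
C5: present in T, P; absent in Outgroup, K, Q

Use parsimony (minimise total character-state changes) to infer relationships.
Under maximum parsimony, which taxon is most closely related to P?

T

Character polarity is set by the outgroup: the derived state is whichever differs from the outgroup's state, so for C1 the derived state is 'absent', and for the remaining characters it is 'present'.
C1: derived state 'absent' in K, P, and T only — synapomorphy for {K, P, T}.
C2 (derived state 'present') is shared by all ingroup taxa — unites the whole ingroup.
C3: derived state 'present' in P only — an autapomorphy, so it tells us nothing about relationships among taxa.
C4: derived state 'present' in T only — an autapomorphy, so it tells us nothing about relationships among taxa.
Only P and T show the derived state 'present' for C5, supporting them as a clade.
Most parsimonious ingroup topology: ((K,(T,P)),Q).
P and T form a cherry on this tree, so they are sister taxa.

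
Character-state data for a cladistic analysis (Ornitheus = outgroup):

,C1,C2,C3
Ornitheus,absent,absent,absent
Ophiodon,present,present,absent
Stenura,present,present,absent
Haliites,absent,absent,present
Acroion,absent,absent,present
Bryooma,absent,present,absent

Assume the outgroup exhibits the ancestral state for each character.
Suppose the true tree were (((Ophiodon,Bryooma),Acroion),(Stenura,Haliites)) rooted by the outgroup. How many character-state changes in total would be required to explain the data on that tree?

Map each character onto (((Ophiodon,Bryooma),Acroion),(Stenura,Haliites)) (rooted by Ornitheus) and count the minimum state changes it requires (Fitch parsimony):
C1: 2; C2: 2; C3: 2.
Total tree length = 6.

6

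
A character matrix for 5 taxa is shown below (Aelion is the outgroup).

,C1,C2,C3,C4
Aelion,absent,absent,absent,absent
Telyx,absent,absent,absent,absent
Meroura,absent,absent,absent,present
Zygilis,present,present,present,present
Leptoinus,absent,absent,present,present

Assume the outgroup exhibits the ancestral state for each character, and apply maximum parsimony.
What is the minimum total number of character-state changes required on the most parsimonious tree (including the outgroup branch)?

4

The outgroup has state 'absent' for every character, so 'present' is the derived state throughout.
C1: derived state 'present' in Zygilis only — an autapomorphy, so it tells us nothing about relationships among taxa.
C2: derived state 'present' in Zygilis only — an autapomorphy, so it tells us nothing about relationships among taxa.
C3 (derived state 'present') is shared by Leptoinus and Zygilis — a synapomorphy uniting that clade.
Only Leptoinus, Meroura, and Zygilis show the derived state 'present' for C4, supporting them as a clade.
Most parsimonious ingroup topology: (Telyx,(Meroura,(Zygilis,Leptoinus))).
Changes per character on this tree: C1: 1; C2: 1; C3: 1; C4: 1.
Total = 4.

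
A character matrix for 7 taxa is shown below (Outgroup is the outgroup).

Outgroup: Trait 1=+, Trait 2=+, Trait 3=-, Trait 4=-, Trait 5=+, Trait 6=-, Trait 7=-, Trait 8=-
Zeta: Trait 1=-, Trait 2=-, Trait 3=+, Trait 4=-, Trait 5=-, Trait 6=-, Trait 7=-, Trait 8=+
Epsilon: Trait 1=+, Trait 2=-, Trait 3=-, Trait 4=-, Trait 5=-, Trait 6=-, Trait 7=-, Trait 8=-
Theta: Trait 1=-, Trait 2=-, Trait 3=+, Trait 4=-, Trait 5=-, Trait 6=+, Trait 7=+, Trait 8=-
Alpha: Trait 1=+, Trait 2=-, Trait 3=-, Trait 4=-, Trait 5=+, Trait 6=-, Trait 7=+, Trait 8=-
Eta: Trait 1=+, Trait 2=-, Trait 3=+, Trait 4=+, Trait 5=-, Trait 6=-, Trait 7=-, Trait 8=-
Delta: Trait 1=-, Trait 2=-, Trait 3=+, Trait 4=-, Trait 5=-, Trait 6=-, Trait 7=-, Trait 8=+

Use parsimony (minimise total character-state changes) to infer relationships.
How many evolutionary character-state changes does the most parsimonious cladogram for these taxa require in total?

Character polarity is set by the outgroup: the derived state is whichever differs from the outgroup's state, so for Trait 1, Trait 2, Trait 5 the derived state is '-', and for the remaining characters it is '+'.
Trait 1: derived state '-' in Delta, Theta, and Zeta only — synapomorphy for {Delta, Theta, Zeta}.
All ingroup taxa share the derived state '-' for Trait 2; it defines the ingroup but does not resolve relationships within it.
Only Delta, Eta, Theta, and Zeta show the derived state '+' for Trait 3, supporting them as a clade.
Trait 4: derived state '+' in Eta only — an autapomorphy, so it tells us nothing about relationships among taxa.
Only Delta, Epsilon, Eta, Theta, and Zeta show the derived state '-' for Trait 5, supporting them as a clade.
Trait 6: derived state '+' in Theta only — an autapomorphy, so it tells us nothing about relationships among taxa.
Trait 7 groups Alpha and Theta, which is incompatible with the clades supported by the remaining characters; treating it as convergent (homoplasy) costs fewer steps than any alternative tree.
Trait 8 (derived state '+') is shared by Delta and Zeta — a synapomorphy uniting that clade.
Most parsimonious ingroup topology: (((((Zeta,Delta),Theta),Eta),Epsilon),Alpha).
Changes per character on this tree: Trait 1: 1; Trait 2: 1; Trait 3: 1; Trait 4: 1; Trait 5: 1; Trait 6: 1; Trait 7: 2; Trait 8: 1.
Total = 9.

9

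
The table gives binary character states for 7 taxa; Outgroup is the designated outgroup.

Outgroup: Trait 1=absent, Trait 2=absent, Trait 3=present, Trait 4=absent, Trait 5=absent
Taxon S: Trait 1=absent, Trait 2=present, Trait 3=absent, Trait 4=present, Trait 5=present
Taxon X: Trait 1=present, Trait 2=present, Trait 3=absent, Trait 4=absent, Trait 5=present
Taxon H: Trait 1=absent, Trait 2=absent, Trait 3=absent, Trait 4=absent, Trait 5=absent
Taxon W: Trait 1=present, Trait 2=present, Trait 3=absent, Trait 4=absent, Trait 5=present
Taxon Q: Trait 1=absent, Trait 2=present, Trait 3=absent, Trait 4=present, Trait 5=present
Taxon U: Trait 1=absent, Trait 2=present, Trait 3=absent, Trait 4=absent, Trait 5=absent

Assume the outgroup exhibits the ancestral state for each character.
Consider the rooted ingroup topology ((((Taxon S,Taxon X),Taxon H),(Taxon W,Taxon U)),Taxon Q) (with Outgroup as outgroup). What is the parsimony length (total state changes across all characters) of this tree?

10

Map each character onto ((((Taxon S,Taxon X),Taxon H),(Taxon W,Taxon U)),Taxon Q) (rooted by Outgroup) and count the minimum state changes it requires (Fitch parsimony):
Trait 1: 2; Trait 2: 2; Trait 3: 1; Trait 4: 2; Trait 5: 3.
Total tree length = 10.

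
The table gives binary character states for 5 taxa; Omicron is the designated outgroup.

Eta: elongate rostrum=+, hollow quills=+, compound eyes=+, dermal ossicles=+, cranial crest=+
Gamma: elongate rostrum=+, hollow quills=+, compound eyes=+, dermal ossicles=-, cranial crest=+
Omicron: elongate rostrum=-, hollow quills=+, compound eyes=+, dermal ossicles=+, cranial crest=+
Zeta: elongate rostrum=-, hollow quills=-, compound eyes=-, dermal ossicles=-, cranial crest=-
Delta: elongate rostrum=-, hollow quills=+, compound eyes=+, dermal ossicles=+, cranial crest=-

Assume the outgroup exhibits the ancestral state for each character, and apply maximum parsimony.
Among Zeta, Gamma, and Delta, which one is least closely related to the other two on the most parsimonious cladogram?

Gamma

Character polarity is set by the outgroup: the derived state is whichever differs from the outgroup's state, so for hollow quills, compound eyes, dermal ossicles, cranial crest the derived state is '-', and for the remaining characters it is '+'.
Only Eta and Gamma show the derived state '+' for elongate rostrum, supporting them as a clade.
hollow quills (derived state '-') is unique to Zeta (autapomorphy; uninformative for grouping).
compound eyes (derived state '-') is unique to Zeta (autapomorphy; uninformative for grouping).
dermal ossicles groups Gamma and Zeta, which is incompatible with the clades supported by the remaining characters; treating it as convergent (homoplasy) costs fewer steps than any alternative tree.
Only Delta and Zeta show the derived state '-' for cranial crest, supporting them as a clade.
Most parsimonious ingroup topology: ((Delta,Zeta),(Eta,Gamma)).
Zeta and Delta share a more recent common ancestor with each other than either does with Gamma, so Gamma is the least closely related of the three.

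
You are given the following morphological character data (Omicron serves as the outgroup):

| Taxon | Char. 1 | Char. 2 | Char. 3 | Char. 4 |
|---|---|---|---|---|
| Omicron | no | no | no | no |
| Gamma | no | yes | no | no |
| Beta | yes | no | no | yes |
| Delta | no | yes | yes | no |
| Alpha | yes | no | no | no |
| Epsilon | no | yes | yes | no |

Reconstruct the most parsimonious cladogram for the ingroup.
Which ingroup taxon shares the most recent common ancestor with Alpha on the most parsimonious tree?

The outgroup has state 'no' for every character, so 'yes' is the derived state throughout.
Char. 1 (derived state 'yes') is shared by Alpha and Beta — a synapomorphy uniting that clade.
Char. 2 (derived state 'yes') is shared by Delta, Epsilon, and Gamma — a synapomorphy uniting that clade.
Char. 3 (derived state 'yes') is shared by Delta and Epsilon — a synapomorphy uniting that clade.
Char. 4 (derived state 'yes') is unique to Beta (autapomorphy; uninformative for grouping).
Most parsimonious ingroup topology: ((Gamma,(Delta,Epsilon)),(Beta,Alpha)).
Alpha and Beta form a cherry on this tree, so they are sister taxa.

Beta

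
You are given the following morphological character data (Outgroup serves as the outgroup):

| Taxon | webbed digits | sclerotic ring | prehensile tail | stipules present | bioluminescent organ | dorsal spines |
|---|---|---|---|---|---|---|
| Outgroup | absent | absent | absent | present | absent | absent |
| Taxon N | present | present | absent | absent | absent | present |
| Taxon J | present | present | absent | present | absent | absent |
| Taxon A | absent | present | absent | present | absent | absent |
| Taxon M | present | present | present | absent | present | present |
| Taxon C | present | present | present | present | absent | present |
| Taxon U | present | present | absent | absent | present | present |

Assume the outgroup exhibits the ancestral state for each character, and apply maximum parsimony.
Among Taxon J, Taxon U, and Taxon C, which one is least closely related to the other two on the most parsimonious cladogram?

Taxon J

Character polarity is set by the outgroup: the derived state is whichever differs from the outgroup's state, so for stipules present the derived state is 'absent', and for the remaining characters it is 'present'.
Only Taxon C, Taxon J, Taxon M, Taxon N, and Taxon U show the derived state 'present' for webbed digits, supporting them as a clade.
All ingroup taxa share the derived state 'present' for sclerotic ring; it defines the ingroup but does not resolve relationships within it.
prehensile tail groups Taxon C and Taxon M, which is incompatible with the clades supported by the remaining characters; treating it as convergent (homoplasy) costs fewer steps than any alternative tree.
Only Taxon M, Taxon N, and Taxon U show the derived state 'absent' for stipules present, supporting them as a clade.
bioluminescent organ: derived state 'present' in Taxon M and Taxon U only — synapomorphy for {Taxon M, Taxon U}.
Only Taxon C, Taxon M, Taxon N, and Taxon U show the derived state 'present' for dorsal spines, supporting them as a clade.
Most parsimonious ingroup topology: ((((Taxon N,(Taxon M,Taxon U)),Taxon C),Taxon J),Taxon A).
Taxon C and Taxon U share a more recent common ancestor with each other than either does with Taxon J, so Taxon J is the least closely related of the three.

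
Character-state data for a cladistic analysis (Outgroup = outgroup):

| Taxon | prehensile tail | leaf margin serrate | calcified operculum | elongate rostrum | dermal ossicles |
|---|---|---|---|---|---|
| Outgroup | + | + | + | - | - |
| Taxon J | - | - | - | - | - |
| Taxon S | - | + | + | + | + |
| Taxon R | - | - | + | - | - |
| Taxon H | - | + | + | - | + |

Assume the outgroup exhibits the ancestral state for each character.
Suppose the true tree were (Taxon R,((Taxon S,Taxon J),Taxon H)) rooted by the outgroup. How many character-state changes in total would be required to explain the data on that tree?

Map each character onto (Taxon R,((Taxon S,Taxon J),Taxon H)) (rooted by Outgroup) and count the minimum state changes it requires (Fitch parsimony):
prehensile tail: 1; leaf margin serrate: 2; calcified operculum: 1; elongate rostrum: 1; dermal ossicles: 2.
Total tree length = 7.

7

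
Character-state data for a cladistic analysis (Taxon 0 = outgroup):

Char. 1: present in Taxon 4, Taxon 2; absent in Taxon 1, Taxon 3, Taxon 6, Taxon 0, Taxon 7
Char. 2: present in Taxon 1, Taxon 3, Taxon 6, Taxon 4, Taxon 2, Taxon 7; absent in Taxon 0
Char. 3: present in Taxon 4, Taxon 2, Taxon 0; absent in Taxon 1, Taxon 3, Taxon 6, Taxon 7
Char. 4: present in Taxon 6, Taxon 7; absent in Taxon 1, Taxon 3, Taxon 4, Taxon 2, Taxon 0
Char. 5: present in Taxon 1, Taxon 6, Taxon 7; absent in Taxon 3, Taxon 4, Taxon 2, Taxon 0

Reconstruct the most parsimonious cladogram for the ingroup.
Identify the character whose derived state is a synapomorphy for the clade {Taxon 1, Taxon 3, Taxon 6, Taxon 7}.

Char. 3

Character polarity is set by the outgroup: the derived state is whichever differs from the outgroup's state, so for Char. 3 the derived state is 'absent', and for the remaining characters it is 'present'.
Only Taxon 2 and Taxon 4 show the derived state 'present' for Char. 1, supporting them as a clade.
Char. 2 (derived state 'present') is shared by all ingroup taxa — unites the whole ingroup.
Char. 3 (derived state 'absent') is shared by Taxon 1, Taxon 3, Taxon 6, and Taxon 7 — a synapomorphy uniting that clade.
Only Taxon 6 and Taxon 7 show the derived state 'present' for Char. 4, supporting them as a clade.
Only Taxon 1, Taxon 6, and Taxon 7 show the derived state 'present' for Char. 5, supporting them as a clade.
Most parsimonious ingroup topology: ((Taxon 3,(Taxon 1,(Taxon 7,Taxon 6))),(Taxon 4,Taxon 2)).
The clade {Taxon 1, Taxon 3, Taxon 6, Taxon 7} is supported by Char. 3: its derived state 'absent' occurs in exactly those taxa and in no other taxon (including the outgroup).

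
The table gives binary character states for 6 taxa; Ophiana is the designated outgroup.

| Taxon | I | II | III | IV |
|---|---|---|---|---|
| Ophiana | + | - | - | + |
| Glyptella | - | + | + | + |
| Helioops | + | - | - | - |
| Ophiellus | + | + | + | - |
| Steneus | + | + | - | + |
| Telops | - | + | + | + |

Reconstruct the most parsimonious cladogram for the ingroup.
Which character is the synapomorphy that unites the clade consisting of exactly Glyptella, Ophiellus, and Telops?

III

Character polarity is set by the outgroup: the derived state is whichever differs from the outgroup's state, so for I, IV the derived state is '-', and for the remaining characters it is '+'.
I (derived state '-') is shared by Glyptella and Telops — a synapomorphy uniting that clade.
II (derived state '+') is shared by Glyptella, Ophiellus, Steneus, and Telops — a synapomorphy uniting that clade.
III: derived state '+' in Glyptella, Ophiellus, and Telops only — synapomorphy for {Glyptella, Ophiellus, Telops}.
IV (state '-') occurs in Helioops and Ophiellus but conflicts with the nesting implied by the other characters — most parsimoniously interpreted as homoplasy.
Most parsimonious ingroup topology: ((((Glyptella,Telops),Ophiellus),Steneus),Helioops).
The clade {Glyptella, Ophiellus, Telops} is supported by III: its derived state '+' occurs in exactly those taxa and in no other taxon (including the outgroup).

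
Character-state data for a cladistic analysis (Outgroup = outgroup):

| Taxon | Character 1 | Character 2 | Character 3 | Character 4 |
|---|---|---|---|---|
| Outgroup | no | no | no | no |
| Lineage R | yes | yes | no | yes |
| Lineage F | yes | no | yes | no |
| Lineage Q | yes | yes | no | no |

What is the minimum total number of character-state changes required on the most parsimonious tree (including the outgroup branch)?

The outgroup has state 'no' for every character, so 'yes' is the derived state throughout.
Character 1 (derived state 'yes') is shared by all ingroup taxa — unites the whole ingroup.
Only Lineage Q and Lineage R show the derived state 'yes' for Character 2, supporting them as a clade.
Character 3 (derived state 'yes') is unique to Lineage F (autapomorphy; uninformative for grouping).
Character 4: derived state 'yes' in Lineage R only — an autapomorphy, so it tells us nothing about relationships among taxa.
Most parsimonious ingroup topology: ((Lineage R,Lineage Q),Lineage F).
Changes per character on this tree: Character 1: 1; Character 2: 1; Character 3: 1; Character 4: 1.
Total = 4.

4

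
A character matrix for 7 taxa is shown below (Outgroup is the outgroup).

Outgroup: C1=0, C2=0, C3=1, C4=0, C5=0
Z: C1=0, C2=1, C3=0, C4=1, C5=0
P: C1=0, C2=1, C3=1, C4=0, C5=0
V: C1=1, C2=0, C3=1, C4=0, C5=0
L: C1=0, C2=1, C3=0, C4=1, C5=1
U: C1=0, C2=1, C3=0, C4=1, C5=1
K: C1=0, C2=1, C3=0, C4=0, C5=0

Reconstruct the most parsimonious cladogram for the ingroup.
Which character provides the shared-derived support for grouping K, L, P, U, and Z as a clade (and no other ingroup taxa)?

Character polarity is set by the outgroup: the derived state is whichever differs from the outgroup's state, so for C3 the derived state is '0', and for the remaining characters it is '1'.
C1 (derived state '1') is unique to V (autapomorphy; uninformative for grouping).
C2: derived state '1' in K, L, P, U, and Z only — synapomorphy for {K, L, P, U, Z}.
C3: derived state '0' in K, L, U, and Z only — synapomorphy for {K, L, U, Z}.
C4: derived state '1' in L, U, and Z only — synapomorphy for {L, U, Z}.
C5 (derived state '1') is shared by L and U — a synapomorphy uniting that clade.
Most parsimonious ingroup topology: ((((Z,(L,U)),K),P),V).
The clade {K, L, P, U, Z} is supported by C2: its derived state '1' occurs in exactly those taxa and in no other taxon (including the outgroup).

C2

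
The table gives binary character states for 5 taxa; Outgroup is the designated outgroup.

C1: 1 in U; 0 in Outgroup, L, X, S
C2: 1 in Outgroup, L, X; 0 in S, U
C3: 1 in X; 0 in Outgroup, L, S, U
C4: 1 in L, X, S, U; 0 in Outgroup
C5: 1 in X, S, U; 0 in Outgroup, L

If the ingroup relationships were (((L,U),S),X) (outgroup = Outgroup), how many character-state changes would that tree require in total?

7

Map each character onto (((L,U),S),X) (rooted by Outgroup) and count the minimum state changes it requires (Fitch parsimony):
C1: 1; C2: 2; C3: 1; C4: 1; C5: 2.
Total tree length = 7.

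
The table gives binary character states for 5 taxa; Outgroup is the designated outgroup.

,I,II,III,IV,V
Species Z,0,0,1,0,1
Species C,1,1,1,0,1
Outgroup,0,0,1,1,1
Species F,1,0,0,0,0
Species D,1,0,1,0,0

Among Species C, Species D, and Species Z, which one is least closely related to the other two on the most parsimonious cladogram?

Species Z

Character polarity is set by the outgroup: the derived state is whichever differs from the outgroup's state, so for III, IV, V the derived state is '0', and for the remaining characters it is '1'.
I (derived state '1') is shared by Species C, Species D, and Species F — a synapomorphy uniting that clade.
II: derived state '1' in Species C only — an autapomorphy, so it tells us nothing about relationships among taxa.
III: derived state '0' in Species F only — an autapomorphy, so it tells us nothing about relationships among taxa.
IV (derived state '0') is shared by all ingroup taxa — unites the whole ingroup.
V (derived state '0') is shared by Species D and Species F — a synapomorphy uniting that clade.
Most parsimonious ingroup topology: (((Species D,Species F),Species C),Species Z).
Species D and Species C share a more recent common ancestor with each other than either does with Species Z, so Species Z is the least closely related of the three.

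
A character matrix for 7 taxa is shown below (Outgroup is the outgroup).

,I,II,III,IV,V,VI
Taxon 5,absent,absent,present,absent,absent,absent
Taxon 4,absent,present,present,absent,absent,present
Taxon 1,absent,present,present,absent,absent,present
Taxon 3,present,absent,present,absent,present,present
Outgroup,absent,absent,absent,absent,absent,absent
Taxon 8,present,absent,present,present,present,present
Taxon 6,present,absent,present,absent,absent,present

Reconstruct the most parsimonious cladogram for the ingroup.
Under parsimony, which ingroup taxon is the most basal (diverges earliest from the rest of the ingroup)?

The outgroup has state 'absent' for every character, so 'present' is the derived state throughout.
I (derived state 'present') is shared by Taxon 3, Taxon 6, and Taxon 8 — a synapomorphy uniting that clade.
II: derived state 'present' in Taxon 1 and Taxon 4 only — synapomorphy for {Taxon 1, Taxon 4}.
III (derived state 'present') is shared by all ingroup taxa — unites the whole ingroup.
IV (derived state 'present') is unique to Taxon 8 (autapomorphy; uninformative for grouping).
V: derived state 'present' in Taxon 3 and Taxon 8 only — synapomorphy for {Taxon 3, Taxon 8}.
VI: derived state 'present' in Taxon 1, Taxon 3, Taxon 4, Taxon 6, and Taxon 8 only — synapomorphy for {Taxon 1, Taxon 3, Taxon 4, Taxon 6, Taxon 8}.
Most parsimonious ingroup topology: ((((Taxon 3,Taxon 8),Taxon 6),(Taxon 4,Taxon 1)),Taxon 5).
Taxon 5 is sister to the clade containing all other ingroup taxa, so it is the earliest-diverging (most basal) ingroup lineage.

Taxon 5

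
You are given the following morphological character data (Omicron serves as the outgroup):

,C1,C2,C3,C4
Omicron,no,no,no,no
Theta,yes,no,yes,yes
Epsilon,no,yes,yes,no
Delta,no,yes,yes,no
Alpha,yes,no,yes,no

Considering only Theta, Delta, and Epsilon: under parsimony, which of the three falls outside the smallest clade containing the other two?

Theta

The outgroup has state 'no' for every character, so 'yes' is the derived state throughout.
Only Alpha and Theta show the derived state 'yes' for C1, supporting them as a clade.
Only Delta and Epsilon show the derived state 'yes' for C2, supporting them as a clade.
All ingroup taxa share the derived state 'yes' for C3; it defines the ingroup but does not resolve relationships within it.
C4 (derived state 'yes') is unique to Theta (autapomorphy; uninformative for grouping).
Most parsimonious ingroup topology: ((Theta,Alpha),(Epsilon,Delta)).
Delta and Epsilon share a more recent common ancestor with each other than either does with Theta, so Theta is the least closely related of the three.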